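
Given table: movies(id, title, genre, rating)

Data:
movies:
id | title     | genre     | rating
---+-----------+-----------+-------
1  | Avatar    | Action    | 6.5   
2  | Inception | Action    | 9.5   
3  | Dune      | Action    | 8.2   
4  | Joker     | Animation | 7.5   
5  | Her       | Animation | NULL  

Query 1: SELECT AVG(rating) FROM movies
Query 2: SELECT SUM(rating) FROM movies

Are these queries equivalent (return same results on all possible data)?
No, not equivalent

Query 1 returns: [(7.925,)]
Query 2 returns: [(31.7,)]

Reason: AVG vs SUM give different aggregate values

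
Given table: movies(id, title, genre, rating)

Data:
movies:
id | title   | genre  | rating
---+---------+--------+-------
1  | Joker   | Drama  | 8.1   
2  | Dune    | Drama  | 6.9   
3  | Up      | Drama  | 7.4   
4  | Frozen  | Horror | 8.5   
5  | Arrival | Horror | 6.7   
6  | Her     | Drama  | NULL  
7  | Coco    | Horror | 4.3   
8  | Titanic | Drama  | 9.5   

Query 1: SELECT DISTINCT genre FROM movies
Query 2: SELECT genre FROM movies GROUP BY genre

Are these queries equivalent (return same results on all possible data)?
Yes, equivalent

Both queries return: [('Drama',), ('Horror',)]

Reason: Both get unique genres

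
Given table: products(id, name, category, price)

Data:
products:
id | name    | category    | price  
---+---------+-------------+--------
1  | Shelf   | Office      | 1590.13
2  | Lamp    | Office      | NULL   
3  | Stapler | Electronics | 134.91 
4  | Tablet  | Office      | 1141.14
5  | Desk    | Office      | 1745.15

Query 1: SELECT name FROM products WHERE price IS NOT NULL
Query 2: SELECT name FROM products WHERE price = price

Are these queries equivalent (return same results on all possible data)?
Yes, equivalent

Both queries return: [('Desk',), ('Shelf',), ('Stapler',), ('Tablet',)]

Reason: IS NOT NULL vs self-equality (both exclude NULLs)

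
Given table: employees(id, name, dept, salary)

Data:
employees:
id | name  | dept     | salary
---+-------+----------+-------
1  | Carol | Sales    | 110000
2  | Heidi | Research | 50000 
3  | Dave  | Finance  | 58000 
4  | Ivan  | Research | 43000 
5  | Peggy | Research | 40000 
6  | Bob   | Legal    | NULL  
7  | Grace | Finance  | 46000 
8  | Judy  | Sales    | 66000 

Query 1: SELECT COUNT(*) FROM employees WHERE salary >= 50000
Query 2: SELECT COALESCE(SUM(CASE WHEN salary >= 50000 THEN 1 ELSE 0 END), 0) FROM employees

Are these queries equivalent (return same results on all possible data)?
Yes, equivalent

Both queries return: [(4,)]

Reason: COUNT with WHERE vs conditional SUM (COALESCE handles empty-table NULL)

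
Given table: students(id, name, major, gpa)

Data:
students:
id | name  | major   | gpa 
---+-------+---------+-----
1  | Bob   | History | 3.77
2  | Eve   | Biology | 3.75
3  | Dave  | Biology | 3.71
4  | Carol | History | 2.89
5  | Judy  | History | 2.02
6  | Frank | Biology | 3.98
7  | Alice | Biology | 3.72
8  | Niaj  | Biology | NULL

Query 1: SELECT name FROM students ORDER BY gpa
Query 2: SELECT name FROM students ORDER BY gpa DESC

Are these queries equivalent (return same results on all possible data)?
No, not equivalent

Query 1 returns: [('Niaj',), ('Judy',), ('Carol',), ('Dave',), ('Alice',), ('Eve',), ('Bob',), ('Frank',)]
Query 2 returns: [('Frank',), ('Bob',), ('Eve',), ('Alice',), ('Dave',), ('Carol',), ('Judy',), ('Niaj',)]

Reason: ASC vs DESC gives opposite ordering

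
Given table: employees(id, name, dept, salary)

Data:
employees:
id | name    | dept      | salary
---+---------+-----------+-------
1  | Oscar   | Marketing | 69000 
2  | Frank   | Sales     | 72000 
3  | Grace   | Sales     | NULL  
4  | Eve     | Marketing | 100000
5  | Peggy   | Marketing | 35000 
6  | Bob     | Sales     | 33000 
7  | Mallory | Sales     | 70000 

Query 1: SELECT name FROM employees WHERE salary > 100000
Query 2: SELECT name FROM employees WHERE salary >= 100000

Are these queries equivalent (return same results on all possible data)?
No, not equivalent

Query 1 returns: []
Query 2 returns: [('Eve',)]

Reason: > vs >= gives different results when salary = 100000 exists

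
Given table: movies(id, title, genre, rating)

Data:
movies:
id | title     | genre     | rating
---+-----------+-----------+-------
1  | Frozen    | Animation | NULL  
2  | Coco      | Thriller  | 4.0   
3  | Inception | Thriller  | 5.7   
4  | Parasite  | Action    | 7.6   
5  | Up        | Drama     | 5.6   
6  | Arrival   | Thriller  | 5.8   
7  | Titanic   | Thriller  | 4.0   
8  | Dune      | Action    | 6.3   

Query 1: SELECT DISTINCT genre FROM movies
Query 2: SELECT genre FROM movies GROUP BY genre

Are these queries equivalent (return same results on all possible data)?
Yes, equivalent

Both queries return: [('Action',), ('Animation',), ('Drama',), ('Thriller',)]

Reason: Both get unique genres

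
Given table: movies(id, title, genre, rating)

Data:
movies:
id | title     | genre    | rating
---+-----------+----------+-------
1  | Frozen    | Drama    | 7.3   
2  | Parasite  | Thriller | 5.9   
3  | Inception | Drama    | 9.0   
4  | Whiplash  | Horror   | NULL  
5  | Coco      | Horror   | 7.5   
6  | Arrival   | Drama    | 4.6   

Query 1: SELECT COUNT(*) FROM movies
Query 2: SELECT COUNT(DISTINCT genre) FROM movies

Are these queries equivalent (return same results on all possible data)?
No, not equivalent

Query 1 returns: [(6,)]
Query 2 returns: [(3,)]

Reason: COUNT(*) counts rows, COUNT(DISTINCT genre) counts unique genres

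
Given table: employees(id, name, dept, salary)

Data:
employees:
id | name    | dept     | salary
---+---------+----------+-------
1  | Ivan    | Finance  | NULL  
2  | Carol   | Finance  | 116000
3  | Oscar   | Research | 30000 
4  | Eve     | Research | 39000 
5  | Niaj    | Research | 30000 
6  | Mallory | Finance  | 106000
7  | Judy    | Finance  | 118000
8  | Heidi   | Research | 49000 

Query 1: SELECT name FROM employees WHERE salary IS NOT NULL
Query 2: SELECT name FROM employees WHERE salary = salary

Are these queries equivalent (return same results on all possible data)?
Yes, equivalent

Both queries return: [('Carol',), ('Eve',), ('Heidi',), ('Judy',), ('Mallory',), ('Niaj',), ('Oscar',)]

Reason: IS NOT NULL vs self-equality (both exclude NULLs)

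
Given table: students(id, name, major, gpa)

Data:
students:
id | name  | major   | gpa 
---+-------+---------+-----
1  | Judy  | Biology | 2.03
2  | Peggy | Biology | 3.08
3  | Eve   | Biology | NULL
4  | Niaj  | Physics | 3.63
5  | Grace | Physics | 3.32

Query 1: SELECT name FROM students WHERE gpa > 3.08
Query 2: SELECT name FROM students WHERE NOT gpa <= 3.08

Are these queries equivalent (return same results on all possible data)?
Yes, equivalent

Both queries return: [('Grace',), ('Niaj',)]

Reason: Both filter gpa > 3.08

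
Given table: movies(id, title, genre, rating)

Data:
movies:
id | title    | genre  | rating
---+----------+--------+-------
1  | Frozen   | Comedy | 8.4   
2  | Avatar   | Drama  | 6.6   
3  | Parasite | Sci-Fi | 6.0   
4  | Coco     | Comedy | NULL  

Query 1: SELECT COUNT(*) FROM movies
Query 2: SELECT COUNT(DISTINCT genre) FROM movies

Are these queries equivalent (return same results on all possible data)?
No, not equivalent

Query 1 returns: [(4,)]
Query 2 returns: [(3,)]

Reason: COUNT(*) counts rows, COUNT(DISTINCT genre) counts unique genres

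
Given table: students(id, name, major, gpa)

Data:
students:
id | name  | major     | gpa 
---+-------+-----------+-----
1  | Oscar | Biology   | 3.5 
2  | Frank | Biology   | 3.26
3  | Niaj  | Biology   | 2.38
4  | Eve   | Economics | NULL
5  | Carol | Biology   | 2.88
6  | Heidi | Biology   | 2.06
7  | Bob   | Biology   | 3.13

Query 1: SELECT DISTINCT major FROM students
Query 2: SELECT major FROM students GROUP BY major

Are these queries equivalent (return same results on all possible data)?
Yes, equivalent

Both queries return: [('Biology',), ('Economics',)]

Reason: Both get unique majors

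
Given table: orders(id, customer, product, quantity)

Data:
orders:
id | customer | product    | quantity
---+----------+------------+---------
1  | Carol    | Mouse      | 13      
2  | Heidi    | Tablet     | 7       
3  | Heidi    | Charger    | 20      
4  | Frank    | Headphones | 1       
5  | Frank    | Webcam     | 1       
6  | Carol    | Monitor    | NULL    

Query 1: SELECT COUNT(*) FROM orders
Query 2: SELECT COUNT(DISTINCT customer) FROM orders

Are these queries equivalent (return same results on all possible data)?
No, not equivalent

Query 1 returns: [(6,)]
Query 2 returns: [(3,)]

Reason: COUNT(*) counts rows, COUNT(DISTINCT customer) counts unique customers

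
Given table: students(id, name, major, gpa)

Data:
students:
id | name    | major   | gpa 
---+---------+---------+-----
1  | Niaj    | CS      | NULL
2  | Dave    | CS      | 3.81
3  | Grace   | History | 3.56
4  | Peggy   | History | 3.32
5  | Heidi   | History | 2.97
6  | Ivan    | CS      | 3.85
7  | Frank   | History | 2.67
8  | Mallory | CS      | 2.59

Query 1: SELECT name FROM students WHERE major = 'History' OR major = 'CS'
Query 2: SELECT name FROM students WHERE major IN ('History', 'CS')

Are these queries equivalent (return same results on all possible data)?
Yes, equivalent

Both queries return: [('Dave',), ('Frank',), ('Grace',), ('Heidi',), ('Ivan',), ('Mallory',), ('Niaj',), ('Peggy',)]

Reason: OR vs IN are equivalent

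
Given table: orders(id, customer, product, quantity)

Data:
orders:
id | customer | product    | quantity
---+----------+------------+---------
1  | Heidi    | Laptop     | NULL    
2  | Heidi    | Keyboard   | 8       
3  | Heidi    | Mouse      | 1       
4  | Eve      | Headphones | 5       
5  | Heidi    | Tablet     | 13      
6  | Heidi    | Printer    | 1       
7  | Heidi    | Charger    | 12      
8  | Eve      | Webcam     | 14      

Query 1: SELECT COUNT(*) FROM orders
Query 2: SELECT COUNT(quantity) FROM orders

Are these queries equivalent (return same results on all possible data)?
No, not equivalent

Query 1 returns: [(8,)]
Query 2 returns: [(7,)]

Reason: COUNT(*) includes NULLs, COUNT(column) excludes them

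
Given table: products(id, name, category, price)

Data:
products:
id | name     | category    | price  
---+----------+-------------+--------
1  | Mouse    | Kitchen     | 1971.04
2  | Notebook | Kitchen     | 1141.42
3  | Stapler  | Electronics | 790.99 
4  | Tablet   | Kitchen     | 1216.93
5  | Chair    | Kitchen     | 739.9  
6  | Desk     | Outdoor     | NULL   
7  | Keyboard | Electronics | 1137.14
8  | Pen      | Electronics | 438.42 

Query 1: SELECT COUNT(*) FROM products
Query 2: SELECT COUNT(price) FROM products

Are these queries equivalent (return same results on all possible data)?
No, not equivalent

Query 1 returns: [(8,)]
Query 2 returns: [(7,)]

Reason: COUNT(*) includes NULLs, COUNT(column) excludes them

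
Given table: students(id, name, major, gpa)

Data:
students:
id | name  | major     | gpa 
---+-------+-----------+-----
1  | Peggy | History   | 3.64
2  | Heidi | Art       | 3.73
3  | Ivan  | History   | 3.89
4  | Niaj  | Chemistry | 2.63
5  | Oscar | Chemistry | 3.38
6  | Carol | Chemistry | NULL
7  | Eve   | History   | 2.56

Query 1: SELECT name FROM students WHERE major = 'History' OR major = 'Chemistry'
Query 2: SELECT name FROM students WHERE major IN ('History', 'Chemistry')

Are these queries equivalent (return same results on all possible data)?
Yes, equivalent

Both queries return: [('Carol',), ('Eve',), ('Ivan',), ('Niaj',), ('Oscar',), ('Peggy',)]

Reason: OR vs IN are equivalent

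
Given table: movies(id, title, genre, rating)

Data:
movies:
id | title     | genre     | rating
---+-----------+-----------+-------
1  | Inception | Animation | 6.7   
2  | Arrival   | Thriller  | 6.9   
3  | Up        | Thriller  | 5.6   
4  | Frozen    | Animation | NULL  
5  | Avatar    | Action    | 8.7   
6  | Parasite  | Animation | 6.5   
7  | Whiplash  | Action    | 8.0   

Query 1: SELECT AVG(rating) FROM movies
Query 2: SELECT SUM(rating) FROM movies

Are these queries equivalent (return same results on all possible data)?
No, not equivalent

Query 1 returns: [(7.066666666666666,)]
Query 2 returns: [(42.4,)]

Reason: AVG vs SUM give different aggregate values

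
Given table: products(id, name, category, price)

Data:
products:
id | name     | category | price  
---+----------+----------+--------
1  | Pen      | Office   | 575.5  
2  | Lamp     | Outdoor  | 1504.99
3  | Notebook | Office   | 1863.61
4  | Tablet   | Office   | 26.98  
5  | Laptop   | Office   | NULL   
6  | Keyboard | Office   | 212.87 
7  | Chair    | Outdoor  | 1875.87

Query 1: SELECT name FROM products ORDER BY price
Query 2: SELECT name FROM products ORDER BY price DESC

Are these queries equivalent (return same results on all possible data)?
No, not equivalent

Query 1 returns: [('Laptop',), ('Tablet',), ('Keyboard',), ('Pen',), ('Lamp',), ('Notebook',), ('Chair',)]
Query 2 returns: [('Chair',), ('Notebook',), ('Lamp',), ('Pen',), ('Keyboard',), ('Tablet',), ('Laptop',)]

Reason: ASC vs DESC gives opposite ordering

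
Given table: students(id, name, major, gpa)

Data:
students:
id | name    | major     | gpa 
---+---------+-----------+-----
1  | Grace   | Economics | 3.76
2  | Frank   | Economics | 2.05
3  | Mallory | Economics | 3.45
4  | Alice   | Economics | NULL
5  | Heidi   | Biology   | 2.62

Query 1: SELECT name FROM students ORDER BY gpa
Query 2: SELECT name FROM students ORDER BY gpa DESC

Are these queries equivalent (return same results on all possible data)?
No, not equivalent

Query 1 returns: [('Alice',), ('Frank',), ('Heidi',), ('Mallory',), ('Grace',)]
Query 2 returns: [('Grace',), ('Mallory',), ('Heidi',), ('Frank',), ('Alice',)]

Reason: ASC vs DESC gives opposite ordering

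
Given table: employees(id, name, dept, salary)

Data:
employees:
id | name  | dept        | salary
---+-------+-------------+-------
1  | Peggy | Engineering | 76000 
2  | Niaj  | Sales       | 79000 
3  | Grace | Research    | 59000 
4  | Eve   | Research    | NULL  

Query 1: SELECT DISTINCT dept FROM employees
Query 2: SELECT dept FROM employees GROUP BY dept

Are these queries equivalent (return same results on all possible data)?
Yes, equivalent

Both queries return: [('Engineering',), ('Research',), ('Sales',)]

Reason: Both get unique depts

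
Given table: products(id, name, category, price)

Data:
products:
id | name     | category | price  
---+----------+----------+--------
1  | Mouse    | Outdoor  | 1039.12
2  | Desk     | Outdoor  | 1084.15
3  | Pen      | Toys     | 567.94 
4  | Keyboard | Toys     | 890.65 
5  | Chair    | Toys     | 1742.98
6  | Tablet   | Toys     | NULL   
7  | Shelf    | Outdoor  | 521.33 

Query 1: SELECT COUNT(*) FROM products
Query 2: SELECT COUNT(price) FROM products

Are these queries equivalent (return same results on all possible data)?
No, not equivalent

Query 1 returns: [(7,)]
Query 2 returns: [(6,)]

Reason: COUNT(*) includes NULLs, COUNT(column) excludes them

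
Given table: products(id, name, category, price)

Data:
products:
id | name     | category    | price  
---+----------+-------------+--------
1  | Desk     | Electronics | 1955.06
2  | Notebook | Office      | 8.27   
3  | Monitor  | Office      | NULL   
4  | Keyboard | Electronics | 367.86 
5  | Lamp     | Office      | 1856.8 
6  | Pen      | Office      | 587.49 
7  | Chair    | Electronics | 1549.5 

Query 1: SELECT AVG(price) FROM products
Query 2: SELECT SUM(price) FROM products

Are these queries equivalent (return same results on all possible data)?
No, not equivalent

Query 1 returns: [(1054.1633333333332,)]
Query 2 returns: [(6324.98,)]

Reason: AVG vs SUM give different aggregate values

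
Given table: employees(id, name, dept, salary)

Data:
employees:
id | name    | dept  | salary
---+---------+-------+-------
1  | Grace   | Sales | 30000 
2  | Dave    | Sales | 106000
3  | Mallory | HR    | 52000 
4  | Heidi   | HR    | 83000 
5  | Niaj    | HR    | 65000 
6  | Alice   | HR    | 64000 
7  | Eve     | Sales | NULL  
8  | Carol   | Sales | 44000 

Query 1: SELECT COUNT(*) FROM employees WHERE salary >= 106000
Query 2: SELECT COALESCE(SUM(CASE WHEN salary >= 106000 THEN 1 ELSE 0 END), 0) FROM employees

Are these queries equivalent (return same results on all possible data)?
Yes, equivalent

Both queries return: [(1,)]

Reason: COUNT with WHERE vs conditional SUM (COALESCE handles empty-table NULL)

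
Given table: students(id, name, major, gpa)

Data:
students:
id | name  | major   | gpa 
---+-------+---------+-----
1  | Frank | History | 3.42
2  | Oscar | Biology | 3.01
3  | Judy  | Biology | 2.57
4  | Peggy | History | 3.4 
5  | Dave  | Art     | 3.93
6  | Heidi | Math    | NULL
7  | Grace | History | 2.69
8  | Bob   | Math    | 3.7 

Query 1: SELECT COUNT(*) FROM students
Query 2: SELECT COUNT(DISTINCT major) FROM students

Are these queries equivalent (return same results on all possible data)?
No, not equivalent

Query 1 returns: [(8,)]
Query 2 returns: [(4,)]

Reason: COUNT(*) counts rows, COUNT(DISTINCT major) counts unique majors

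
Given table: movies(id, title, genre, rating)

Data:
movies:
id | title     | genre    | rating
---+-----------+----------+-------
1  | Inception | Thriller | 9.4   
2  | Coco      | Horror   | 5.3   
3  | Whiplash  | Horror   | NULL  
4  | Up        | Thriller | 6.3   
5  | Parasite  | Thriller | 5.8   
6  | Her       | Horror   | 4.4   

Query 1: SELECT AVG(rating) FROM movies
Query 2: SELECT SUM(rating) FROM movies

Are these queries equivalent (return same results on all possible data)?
No, not equivalent

Query 1 returns: [(6.24,)]
Query 2 returns: [(31.2,)]

Reason: AVG vs SUM give different aggregate values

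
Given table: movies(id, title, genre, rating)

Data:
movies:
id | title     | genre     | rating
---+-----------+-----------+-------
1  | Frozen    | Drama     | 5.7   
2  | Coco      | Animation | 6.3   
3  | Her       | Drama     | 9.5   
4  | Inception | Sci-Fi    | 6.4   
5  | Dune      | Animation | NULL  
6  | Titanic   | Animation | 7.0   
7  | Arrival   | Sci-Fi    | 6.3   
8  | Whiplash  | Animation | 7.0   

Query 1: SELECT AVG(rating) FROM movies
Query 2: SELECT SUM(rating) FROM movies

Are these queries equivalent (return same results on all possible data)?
No, not equivalent

Query 1 returns: [(6.885714285714286,)]
Query 2 returns: [(48.2,)]

Reason: AVG vs SUM give different aggregate values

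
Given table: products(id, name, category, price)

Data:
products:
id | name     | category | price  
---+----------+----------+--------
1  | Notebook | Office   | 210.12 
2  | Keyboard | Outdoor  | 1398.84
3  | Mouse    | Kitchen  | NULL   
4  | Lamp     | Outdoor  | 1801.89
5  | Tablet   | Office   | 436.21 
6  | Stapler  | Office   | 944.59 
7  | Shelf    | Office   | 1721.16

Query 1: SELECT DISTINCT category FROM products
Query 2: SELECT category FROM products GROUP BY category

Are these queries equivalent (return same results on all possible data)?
Yes, equivalent

Both queries return: [('Kitchen',), ('Office',), ('Outdoor',)]

Reason: Both get unique categorys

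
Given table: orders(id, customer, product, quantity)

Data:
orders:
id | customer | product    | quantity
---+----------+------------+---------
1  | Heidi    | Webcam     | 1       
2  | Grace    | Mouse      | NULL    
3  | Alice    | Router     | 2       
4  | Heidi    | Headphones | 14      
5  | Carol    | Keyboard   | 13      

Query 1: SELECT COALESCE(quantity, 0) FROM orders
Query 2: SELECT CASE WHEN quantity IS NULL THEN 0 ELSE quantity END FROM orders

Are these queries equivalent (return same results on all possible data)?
Yes, equivalent

Both queries return: [(0,), (1,), (2,), (13,), (14,)]

Reason: COALESCE vs CASE for NULL handling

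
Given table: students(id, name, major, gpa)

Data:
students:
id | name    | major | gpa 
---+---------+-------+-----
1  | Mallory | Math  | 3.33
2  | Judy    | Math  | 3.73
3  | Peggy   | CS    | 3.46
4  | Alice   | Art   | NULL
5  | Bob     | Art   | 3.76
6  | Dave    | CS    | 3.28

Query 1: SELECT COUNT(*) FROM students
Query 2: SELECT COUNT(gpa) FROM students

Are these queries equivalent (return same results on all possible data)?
No, not equivalent

Query 1 returns: [(6,)]
Query 2 returns: [(5,)]

Reason: COUNT(*) includes NULLs, COUNT(column) excludes them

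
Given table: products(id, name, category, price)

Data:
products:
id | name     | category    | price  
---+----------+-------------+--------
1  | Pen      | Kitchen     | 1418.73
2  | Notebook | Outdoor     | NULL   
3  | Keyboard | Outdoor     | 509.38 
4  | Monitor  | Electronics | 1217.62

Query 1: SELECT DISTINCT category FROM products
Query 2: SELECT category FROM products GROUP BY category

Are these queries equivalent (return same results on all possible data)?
Yes, equivalent

Both queries return: [('Electronics',), ('Kitchen',), ('Outdoor',)]

Reason: Both get unique categorys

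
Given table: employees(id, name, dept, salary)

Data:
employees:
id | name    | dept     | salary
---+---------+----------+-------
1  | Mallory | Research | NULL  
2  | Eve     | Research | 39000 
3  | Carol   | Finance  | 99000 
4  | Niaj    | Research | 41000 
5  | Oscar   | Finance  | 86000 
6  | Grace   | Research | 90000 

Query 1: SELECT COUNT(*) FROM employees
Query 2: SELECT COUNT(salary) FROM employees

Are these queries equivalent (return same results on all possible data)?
No, not equivalent

Query 1 returns: [(6,)]
Query 2 returns: [(5,)]

Reason: COUNT(*) includes NULLs, COUNT(column) excludes them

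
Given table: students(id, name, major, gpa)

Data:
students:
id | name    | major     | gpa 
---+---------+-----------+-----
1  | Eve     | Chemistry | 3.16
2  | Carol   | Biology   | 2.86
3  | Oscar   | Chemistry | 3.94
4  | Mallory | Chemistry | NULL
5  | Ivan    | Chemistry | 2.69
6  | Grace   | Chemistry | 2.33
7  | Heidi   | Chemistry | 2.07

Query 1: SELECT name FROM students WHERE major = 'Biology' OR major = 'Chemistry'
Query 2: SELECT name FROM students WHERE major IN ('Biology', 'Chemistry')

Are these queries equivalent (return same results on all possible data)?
Yes, equivalent

Both queries return: [('Carol',), ('Eve',), ('Grace',), ('Heidi',), ('Ivan',), ('Mallory',), ('Oscar',)]

Reason: OR vs IN are equivalent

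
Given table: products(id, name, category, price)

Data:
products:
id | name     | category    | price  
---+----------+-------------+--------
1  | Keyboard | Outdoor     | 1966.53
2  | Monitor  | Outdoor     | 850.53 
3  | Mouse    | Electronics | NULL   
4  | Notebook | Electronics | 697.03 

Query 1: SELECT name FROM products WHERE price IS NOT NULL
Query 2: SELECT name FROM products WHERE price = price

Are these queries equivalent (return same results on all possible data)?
Yes, equivalent

Both queries return: [('Keyboard',), ('Monitor',), ('Notebook',)]

Reason: IS NOT NULL vs self-equality (both exclude NULLs)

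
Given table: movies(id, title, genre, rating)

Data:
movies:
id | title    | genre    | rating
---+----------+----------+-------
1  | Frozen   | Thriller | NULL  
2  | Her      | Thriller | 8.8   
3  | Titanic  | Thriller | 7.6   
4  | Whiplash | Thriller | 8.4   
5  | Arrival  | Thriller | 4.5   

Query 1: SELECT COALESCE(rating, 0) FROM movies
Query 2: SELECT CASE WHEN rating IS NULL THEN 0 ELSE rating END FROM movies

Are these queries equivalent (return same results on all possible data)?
Yes, equivalent

Both queries return: [(0,), (4.5,), (7.6,), (8.4,), (8.8,)]

Reason: COALESCE vs CASE for NULL handling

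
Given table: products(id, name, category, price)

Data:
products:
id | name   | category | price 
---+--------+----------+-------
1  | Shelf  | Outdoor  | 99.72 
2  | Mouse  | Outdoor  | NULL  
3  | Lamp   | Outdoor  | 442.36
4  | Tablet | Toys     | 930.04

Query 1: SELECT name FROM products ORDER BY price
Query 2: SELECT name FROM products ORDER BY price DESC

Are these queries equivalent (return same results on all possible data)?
No, not equivalent

Query 1 returns: [('Mouse',), ('Shelf',), ('Lamp',), ('Tablet',)]
Query 2 returns: [('Tablet',), ('Lamp',), ('Shelf',), ('Mouse',)]

Reason: ASC vs DESC gives opposite ordering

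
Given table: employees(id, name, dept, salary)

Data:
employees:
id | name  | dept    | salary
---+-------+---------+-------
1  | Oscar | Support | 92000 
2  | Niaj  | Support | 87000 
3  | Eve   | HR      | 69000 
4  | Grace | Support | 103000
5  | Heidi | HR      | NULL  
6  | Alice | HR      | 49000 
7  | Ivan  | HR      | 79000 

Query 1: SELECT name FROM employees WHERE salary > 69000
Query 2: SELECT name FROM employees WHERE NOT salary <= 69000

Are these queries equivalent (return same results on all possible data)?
Yes, equivalent

Both queries return: [('Grace',), ('Ivan',), ('Niaj',), ('Oscar',)]

Reason: Both filter salary > 69000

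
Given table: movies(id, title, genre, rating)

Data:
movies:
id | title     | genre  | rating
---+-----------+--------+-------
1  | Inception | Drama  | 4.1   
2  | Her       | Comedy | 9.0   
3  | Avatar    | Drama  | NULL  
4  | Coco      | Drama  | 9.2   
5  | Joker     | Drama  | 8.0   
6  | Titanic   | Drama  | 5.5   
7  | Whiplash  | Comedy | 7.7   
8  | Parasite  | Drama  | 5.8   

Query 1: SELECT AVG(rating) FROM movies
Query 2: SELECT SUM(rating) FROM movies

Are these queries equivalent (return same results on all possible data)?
No, not equivalent

Query 1 returns: [(7.042857142857143,)]
Query 2 returns: [(49.3,)]

Reason: AVG vs SUM give different aggregate values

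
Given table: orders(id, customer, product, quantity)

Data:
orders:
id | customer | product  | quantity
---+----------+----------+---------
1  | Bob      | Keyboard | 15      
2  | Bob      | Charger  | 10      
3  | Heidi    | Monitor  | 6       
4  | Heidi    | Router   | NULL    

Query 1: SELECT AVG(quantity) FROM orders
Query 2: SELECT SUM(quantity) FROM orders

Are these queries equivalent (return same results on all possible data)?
No, not equivalent

Query 1 returns: [(10.333333333333334,)]
Query 2 returns: [(31,)]

Reason: AVG vs SUM give different aggregate values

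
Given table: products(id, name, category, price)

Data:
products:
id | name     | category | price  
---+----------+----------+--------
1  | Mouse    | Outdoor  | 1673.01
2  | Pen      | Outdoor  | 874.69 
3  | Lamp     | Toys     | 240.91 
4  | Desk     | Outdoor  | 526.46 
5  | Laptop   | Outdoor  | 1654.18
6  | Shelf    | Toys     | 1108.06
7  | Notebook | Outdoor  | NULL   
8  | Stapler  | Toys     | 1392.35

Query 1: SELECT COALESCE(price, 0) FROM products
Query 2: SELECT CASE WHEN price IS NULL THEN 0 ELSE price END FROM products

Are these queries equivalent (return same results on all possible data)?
Yes, equivalent

Both queries return: [(0,), (240.91,), (526.46,), (874.69,), (1108.06,), (1392.35,), (1654.18,), (1673.01,)]

Reason: COALESCE vs CASE for NULL handling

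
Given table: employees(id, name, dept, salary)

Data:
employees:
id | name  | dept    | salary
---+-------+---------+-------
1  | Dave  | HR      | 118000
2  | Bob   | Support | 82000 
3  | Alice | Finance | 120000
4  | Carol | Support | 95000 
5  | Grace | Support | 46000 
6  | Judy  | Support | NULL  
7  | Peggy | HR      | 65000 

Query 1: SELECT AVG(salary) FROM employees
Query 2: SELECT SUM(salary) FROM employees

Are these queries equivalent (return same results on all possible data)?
No, not equivalent

Query 1 returns: [(87666.66666666667,)]
Query 2 returns: [(526000,)]

Reason: AVG vs SUM give different aggregate values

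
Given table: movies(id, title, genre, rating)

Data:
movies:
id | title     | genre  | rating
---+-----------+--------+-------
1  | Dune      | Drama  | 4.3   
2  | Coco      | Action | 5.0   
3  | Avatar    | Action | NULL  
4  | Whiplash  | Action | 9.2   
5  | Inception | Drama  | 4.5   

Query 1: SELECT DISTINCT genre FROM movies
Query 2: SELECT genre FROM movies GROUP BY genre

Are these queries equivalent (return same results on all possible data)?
Yes, equivalent

Both queries return: [('Action',), ('Drama',)]

Reason: Both get unique genres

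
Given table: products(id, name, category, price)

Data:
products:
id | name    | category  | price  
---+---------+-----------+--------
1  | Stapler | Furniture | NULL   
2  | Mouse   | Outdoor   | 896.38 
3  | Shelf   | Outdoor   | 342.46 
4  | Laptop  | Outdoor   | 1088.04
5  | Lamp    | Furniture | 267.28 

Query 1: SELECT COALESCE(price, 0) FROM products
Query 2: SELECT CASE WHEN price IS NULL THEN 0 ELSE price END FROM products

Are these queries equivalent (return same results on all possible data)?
Yes, equivalent

Both queries return: [(0,), (267.28,), (342.46,), (896.38,), (1088.04,)]

Reason: COALESCE vs CASE for NULL handling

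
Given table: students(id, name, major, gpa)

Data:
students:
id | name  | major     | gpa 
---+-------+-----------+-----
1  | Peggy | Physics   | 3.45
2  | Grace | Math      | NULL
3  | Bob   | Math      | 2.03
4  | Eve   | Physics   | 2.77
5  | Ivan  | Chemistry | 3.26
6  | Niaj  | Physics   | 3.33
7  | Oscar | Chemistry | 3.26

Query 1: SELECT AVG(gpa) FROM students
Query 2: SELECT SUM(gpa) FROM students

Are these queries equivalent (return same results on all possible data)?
No, not equivalent

Query 1 returns: [(3.016666666666667,)]
Query 2 returns: [(18.1,)]

Reason: AVG vs SUM give different aggregate values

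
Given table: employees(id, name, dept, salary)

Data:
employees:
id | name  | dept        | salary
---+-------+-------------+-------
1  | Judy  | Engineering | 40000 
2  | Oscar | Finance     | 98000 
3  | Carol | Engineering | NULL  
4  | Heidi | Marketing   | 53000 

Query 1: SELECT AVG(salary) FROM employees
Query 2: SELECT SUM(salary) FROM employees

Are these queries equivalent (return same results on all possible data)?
No, not equivalent

Query 1 returns: [(63666.666666666664,)]
Query 2 returns: [(191000,)]

Reason: AVG vs SUM give different aggregate values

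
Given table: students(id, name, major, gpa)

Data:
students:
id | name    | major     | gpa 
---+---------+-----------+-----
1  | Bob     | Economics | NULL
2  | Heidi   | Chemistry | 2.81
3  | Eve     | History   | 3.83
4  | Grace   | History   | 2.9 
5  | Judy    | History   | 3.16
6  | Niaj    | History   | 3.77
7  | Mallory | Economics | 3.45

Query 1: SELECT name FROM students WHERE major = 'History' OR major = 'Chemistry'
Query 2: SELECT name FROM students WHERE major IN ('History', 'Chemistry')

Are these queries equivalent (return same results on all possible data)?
Yes, equivalent

Both queries return: [('Eve',), ('Grace',), ('Heidi',), ('Judy',), ('Niaj',)]

Reason: OR vs IN are equivalent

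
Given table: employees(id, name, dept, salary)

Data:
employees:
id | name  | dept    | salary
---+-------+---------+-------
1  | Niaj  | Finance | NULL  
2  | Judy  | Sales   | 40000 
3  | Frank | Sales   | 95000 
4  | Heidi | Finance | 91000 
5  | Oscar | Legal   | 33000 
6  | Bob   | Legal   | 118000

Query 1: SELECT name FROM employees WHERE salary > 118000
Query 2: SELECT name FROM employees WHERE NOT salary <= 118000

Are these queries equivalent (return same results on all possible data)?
Yes, equivalent

Both queries return: []

Reason: Both filter salary > 118000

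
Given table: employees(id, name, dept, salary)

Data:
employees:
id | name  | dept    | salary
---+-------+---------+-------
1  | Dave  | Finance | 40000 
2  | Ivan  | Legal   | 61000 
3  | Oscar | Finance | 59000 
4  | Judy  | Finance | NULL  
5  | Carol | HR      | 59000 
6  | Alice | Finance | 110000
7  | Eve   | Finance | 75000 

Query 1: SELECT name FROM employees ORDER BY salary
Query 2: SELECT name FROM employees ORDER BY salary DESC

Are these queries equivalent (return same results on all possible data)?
No, not equivalent

Query 1 returns: [('Judy',), ('Dave',), ('Oscar',), ('Carol',), ('Ivan',), ('Eve',), ('Alice',)]
Query 2 returns: [('Alice',), ('Eve',), ('Ivan',), ('Oscar',), ('Carol',), ('Dave',), ('Judy',)]

Reason: ASC vs DESC gives opposite ordering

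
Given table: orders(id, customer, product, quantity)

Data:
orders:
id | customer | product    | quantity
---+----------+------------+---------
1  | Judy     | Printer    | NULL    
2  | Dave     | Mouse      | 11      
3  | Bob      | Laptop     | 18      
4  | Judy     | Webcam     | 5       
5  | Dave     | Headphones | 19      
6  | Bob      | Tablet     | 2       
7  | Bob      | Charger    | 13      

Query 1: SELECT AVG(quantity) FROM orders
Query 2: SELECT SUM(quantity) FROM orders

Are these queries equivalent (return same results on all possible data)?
No, not equivalent

Query 1 returns: [(11.333333333333334,)]
Query 2 returns: [(68,)]

Reason: AVG vs SUM give different aggregate values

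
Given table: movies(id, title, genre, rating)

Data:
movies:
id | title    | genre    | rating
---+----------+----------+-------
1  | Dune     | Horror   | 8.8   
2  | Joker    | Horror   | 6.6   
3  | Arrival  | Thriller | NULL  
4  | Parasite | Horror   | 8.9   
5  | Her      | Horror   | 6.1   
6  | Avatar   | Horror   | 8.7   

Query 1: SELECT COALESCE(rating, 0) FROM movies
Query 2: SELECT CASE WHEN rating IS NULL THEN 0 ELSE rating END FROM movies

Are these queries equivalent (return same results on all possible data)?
Yes, equivalent

Both queries return: [(0,), (6.1,), (6.6,), (8.7,), (8.8,), (8.9,)]

Reason: COALESCE vs CASE for NULL handling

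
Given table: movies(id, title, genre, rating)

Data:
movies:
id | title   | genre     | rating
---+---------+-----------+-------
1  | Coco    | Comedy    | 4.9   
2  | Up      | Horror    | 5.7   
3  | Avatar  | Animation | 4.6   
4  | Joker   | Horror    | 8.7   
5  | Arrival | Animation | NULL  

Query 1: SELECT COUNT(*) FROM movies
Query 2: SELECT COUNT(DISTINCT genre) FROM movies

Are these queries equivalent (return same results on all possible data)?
No, not equivalent

Query 1 returns: [(5,)]
Query 2 returns: [(3,)]

Reason: COUNT(*) counts rows, COUNT(DISTINCT genre) counts unique genres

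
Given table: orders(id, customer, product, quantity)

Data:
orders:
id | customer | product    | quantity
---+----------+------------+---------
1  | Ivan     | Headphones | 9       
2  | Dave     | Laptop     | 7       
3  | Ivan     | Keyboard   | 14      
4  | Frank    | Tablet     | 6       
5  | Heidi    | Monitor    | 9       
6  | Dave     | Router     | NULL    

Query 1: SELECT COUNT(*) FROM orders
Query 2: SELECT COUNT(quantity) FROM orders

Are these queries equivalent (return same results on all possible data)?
No, not equivalent

Query 1 returns: [(6,)]
Query 2 returns: [(5,)]

Reason: COUNT(*) includes NULLs, COUNT(column) excludes them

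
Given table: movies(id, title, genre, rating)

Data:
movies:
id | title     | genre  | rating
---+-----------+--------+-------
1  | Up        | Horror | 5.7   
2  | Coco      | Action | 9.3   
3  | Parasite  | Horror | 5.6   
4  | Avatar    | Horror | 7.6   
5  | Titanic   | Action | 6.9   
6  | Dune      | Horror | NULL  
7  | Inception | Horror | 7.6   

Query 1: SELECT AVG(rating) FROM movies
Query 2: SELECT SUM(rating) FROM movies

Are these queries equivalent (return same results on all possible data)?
No, not equivalent

Query 1 returns: [(7.116666666666667,)]
Query 2 returns: [(42.7,)]

Reason: AVG vs SUM give different aggregate values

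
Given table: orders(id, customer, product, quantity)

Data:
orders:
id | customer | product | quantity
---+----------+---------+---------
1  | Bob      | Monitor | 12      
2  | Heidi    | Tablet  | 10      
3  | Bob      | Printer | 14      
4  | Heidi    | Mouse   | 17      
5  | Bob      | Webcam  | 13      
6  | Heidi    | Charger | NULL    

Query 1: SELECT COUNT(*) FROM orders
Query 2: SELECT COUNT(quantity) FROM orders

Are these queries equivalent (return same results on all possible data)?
No, not equivalent

Query 1 returns: [(6,)]
Query 2 returns: [(5,)]

Reason: COUNT(*) includes NULLs, COUNT(column) excludes them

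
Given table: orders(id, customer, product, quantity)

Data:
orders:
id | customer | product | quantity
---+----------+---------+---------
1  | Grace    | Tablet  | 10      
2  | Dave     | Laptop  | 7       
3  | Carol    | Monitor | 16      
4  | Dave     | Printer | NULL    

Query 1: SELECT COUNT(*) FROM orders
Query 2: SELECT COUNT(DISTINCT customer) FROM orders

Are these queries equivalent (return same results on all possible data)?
No, not equivalent

Query 1 returns: [(4,)]
Query 2 returns: [(3,)]

Reason: COUNT(*) counts rows, COUNT(DISTINCT customer) counts unique customers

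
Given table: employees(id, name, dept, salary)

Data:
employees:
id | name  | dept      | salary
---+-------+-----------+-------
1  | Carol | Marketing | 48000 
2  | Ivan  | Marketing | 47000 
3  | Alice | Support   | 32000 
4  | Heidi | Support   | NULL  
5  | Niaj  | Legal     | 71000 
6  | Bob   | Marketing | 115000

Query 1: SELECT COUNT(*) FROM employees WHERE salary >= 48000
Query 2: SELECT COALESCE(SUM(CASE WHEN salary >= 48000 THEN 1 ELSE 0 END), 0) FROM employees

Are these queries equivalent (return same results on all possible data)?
Yes, equivalent

Both queries return: [(3,)]

Reason: COUNT with WHERE vs conditional SUM (COALESCE handles empty-table NULL)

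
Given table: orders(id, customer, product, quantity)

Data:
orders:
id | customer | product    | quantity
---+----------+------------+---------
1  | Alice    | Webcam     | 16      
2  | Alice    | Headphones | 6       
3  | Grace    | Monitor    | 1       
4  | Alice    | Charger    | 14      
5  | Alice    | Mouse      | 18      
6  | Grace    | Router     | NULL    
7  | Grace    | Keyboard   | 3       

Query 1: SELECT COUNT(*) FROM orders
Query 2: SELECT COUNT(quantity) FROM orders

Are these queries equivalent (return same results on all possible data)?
No, not equivalent

Query 1 returns: [(7,)]
Query 2 returns: [(6,)]

Reason: COUNT(*) includes NULLs, COUNT(column) excludes them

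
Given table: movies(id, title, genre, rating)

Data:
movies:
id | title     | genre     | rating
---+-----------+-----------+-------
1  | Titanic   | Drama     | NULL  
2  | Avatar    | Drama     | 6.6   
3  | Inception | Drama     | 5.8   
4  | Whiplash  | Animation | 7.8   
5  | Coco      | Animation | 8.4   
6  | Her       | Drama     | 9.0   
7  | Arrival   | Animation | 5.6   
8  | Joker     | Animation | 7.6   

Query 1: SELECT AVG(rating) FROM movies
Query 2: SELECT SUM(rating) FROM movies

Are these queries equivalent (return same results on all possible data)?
No, not equivalent

Query 1 returns: [(7.257142857142857,)]
Query 2 returns: [(50.8,)]

Reason: AVG vs SUM give different aggregate values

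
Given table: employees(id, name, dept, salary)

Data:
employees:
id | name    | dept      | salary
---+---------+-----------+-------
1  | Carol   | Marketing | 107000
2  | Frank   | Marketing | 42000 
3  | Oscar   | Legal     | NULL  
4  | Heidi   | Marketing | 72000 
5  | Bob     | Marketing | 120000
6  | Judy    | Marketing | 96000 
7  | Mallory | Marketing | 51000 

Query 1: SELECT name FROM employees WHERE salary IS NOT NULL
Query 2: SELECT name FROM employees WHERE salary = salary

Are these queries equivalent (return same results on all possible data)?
Yes, equivalent

Both queries return: [('Bob',), ('Carol',), ('Frank',), ('Heidi',), ('Judy',), ('Mallory',)]

Reason: IS NOT NULL vs self-equality (both exclude NULLs)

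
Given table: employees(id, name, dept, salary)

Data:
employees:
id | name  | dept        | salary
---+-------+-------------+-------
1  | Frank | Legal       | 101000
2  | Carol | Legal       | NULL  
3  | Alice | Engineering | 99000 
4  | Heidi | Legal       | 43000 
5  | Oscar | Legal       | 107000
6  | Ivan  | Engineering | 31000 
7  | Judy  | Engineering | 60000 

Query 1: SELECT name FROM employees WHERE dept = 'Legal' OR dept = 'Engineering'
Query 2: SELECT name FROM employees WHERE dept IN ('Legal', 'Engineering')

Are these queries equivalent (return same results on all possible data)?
Yes, equivalent

Both queries return: [('Alice',), ('Carol',), ('Frank',), ('Heidi',), ('Ivan',), ('Judy',), ('Oscar',)]

Reason: OR vs IN are equivalent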